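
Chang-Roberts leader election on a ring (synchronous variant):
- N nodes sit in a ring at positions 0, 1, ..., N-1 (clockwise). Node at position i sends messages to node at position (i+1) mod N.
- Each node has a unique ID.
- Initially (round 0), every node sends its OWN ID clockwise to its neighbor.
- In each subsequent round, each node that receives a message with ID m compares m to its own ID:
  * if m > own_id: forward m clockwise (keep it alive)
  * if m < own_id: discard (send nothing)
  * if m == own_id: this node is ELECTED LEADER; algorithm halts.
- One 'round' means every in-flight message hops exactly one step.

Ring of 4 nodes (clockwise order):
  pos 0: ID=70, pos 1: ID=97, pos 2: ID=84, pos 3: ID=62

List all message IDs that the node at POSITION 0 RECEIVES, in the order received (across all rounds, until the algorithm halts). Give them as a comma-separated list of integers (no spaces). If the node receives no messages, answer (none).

Round 1: pos1(id97) recv 70: drop; pos2(id84) recv 97: fwd; pos3(id62) recv 84: fwd; pos0(id70) recv 62: drop
Round 2: pos3(id62) recv 97: fwd; pos0(id70) recv 84: fwd
Round 3: pos0(id70) recv 97: fwd; pos1(id97) recv 84: drop
Round 4: pos1(id97) recv 97: ELECTED

Answer: 62,84,97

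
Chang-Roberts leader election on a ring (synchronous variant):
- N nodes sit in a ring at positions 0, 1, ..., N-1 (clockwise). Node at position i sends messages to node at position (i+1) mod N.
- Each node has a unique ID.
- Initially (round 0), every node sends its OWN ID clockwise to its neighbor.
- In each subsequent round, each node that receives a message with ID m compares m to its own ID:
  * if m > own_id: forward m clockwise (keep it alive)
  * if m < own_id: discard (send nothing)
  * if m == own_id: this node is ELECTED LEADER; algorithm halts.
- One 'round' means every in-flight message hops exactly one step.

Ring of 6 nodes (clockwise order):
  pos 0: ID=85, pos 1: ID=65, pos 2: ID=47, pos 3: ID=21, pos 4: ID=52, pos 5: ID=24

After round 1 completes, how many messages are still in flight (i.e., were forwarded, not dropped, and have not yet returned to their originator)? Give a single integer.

Answer: 4

Derivation:
Round 1: pos1(id65) recv 85: fwd; pos2(id47) recv 65: fwd; pos3(id21) recv 47: fwd; pos4(id52) recv 21: drop; pos5(id24) recv 52: fwd; pos0(id85) recv 24: drop
After round 1: 4 messages still in flight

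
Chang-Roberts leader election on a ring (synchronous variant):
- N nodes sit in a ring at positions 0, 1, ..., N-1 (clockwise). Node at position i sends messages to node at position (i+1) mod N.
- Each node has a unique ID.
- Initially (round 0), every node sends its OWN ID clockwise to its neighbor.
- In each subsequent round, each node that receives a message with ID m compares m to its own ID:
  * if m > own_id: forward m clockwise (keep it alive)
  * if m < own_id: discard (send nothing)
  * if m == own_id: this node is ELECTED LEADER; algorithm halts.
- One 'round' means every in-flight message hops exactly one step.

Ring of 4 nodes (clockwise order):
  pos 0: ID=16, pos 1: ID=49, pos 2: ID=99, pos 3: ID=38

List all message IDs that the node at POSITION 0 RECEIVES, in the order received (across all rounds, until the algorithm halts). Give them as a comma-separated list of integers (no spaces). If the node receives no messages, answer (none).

Answer: 38,99

Derivation:
Round 1: pos1(id49) recv 16: drop; pos2(id99) recv 49: drop; pos3(id38) recv 99: fwd; pos0(id16) recv 38: fwd
Round 2: pos0(id16) recv 99: fwd; pos1(id49) recv 38: drop
Round 3: pos1(id49) recv 99: fwd
Round 4: pos2(id99) recv 99: ELECTED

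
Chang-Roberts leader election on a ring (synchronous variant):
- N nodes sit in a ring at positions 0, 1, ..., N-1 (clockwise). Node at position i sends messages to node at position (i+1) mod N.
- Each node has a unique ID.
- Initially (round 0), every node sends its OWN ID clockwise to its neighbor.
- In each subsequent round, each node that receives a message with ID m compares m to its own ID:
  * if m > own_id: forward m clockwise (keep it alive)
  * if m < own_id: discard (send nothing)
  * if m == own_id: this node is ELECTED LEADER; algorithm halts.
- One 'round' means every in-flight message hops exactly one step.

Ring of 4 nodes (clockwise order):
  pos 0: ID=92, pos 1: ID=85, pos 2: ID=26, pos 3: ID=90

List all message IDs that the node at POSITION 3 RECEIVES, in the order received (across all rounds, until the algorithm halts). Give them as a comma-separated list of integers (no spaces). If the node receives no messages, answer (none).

Answer: 26,85,92

Derivation:
Round 1: pos1(id85) recv 92: fwd; pos2(id26) recv 85: fwd; pos3(id90) recv 26: drop; pos0(id92) recv 90: drop
Round 2: pos2(id26) recv 92: fwd; pos3(id90) recv 85: drop
Round 3: pos3(id90) recv 92: fwd
Round 4: pos0(id92) recv 92: ELECTED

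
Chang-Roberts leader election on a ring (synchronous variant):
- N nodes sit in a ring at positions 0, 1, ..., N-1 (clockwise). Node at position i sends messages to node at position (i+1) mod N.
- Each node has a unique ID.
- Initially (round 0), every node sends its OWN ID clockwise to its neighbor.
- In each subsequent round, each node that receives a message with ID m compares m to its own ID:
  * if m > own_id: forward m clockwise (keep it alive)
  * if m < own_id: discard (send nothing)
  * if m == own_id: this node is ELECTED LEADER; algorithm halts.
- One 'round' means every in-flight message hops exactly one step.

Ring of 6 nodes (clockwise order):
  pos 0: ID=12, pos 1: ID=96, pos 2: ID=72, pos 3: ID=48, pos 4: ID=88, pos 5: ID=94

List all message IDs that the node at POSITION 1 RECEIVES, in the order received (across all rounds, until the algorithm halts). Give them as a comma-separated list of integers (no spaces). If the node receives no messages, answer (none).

Round 1: pos1(id96) recv 12: drop; pos2(id72) recv 96: fwd; pos3(id48) recv 72: fwd; pos4(id88) recv 48: drop; pos5(id94) recv 88: drop; pos0(id12) recv 94: fwd
Round 2: pos3(id48) recv 96: fwd; pos4(id88) recv 72: drop; pos1(id96) recv 94: drop
Round 3: pos4(id88) recv 96: fwd
Round 4: pos5(id94) recv 96: fwd
Round 5: pos0(id12) recv 96: fwd
Round 6: pos1(id96) recv 96: ELECTED

Answer: 12,94,96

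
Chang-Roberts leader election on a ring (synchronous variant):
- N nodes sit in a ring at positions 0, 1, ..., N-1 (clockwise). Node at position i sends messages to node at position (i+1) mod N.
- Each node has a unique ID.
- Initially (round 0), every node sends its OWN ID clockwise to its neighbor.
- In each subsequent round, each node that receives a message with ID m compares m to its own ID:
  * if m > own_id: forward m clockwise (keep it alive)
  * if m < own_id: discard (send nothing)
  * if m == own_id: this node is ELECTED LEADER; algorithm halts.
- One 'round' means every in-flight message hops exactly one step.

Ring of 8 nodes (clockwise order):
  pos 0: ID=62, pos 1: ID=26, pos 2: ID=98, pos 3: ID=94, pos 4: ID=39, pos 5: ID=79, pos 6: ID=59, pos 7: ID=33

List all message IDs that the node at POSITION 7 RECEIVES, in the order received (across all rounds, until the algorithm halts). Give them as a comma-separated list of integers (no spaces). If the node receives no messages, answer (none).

Round 1: pos1(id26) recv 62: fwd; pos2(id98) recv 26: drop; pos3(id94) recv 98: fwd; pos4(id39) recv 94: fwd; pos5(id79) recv 39: drop; pos6(id59) recv 79: fwd; pos7(id33) recv 59: fwd; pos0(id62) recv 33: drop
Round 2: pos2(id98) recv 62: drop; pos4(id39) recv 98: fwd; pos5(id79) recv 94: fwd; pos7(id33) recv 79: fwd; pos0(id62) recv 59: drop
Round 3: pos5(id79) recv 98: fwd; pos6(id59) recv 94: fwd; pos0(id62) recv 79: fwd
Round 4: pos6(id59) recv 98: fwd; pos7(id33) recv 94: fwd; pos1(id26) recv 79: fwd
Round 5: pos7(id33) recv 98: fwd; pos0(id62) recv 94: fwd; pos2(id98) recv 79: drop
Round 6: pos0(id62) recv 98: fwd; pos1(id26) recv 94: fwd
Round 7: pos1(id26) recv 98: fwd; pos2(id98) recv 94: drop
Round 8: pos2(id98) recv 98: ELECTED

Answer: 59,79,94,98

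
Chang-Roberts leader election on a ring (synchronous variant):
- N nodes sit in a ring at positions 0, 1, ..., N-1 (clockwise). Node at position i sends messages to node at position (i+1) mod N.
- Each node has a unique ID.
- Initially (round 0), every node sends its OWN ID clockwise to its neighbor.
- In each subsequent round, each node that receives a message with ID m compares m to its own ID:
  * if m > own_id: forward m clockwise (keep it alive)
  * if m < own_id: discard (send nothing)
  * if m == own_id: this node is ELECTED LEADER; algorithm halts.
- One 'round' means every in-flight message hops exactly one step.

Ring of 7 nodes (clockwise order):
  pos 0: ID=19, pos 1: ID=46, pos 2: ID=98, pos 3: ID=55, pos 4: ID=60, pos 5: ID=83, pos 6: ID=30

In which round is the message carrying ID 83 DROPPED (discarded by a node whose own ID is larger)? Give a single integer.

Round 1: pos1(id46) recv 19: drop; pos2(id98) recv 46: drop; pos3(id55) recv 98: fwd; pos4(id60) recv 55: drop; pos5(id83) recv 60: drop; pos6(id30) recv 83: fwd; pos0(id19) recv 30: fwd
Round 2: pos4(id60) recv 98: fwd; pos0(id19) recv 83: fwd; pos1(id46) recv 30: drop
Round 3: pos5(id83) recv 98: fwd; pos1(id46) recv 83: fwd
Round 4: pos6(id30) recv 98: fwd; pos2(id98) recv 83: drop
Round 5: pos0(id19) recv 98: fwd
Round 6: pos1(id46) recv 98: fwd
Round 7: pos2(id98) recv 98: ELECTED
Message ID 83 originates at pos 5; dropped at pos 2 in round 4

Answer: 4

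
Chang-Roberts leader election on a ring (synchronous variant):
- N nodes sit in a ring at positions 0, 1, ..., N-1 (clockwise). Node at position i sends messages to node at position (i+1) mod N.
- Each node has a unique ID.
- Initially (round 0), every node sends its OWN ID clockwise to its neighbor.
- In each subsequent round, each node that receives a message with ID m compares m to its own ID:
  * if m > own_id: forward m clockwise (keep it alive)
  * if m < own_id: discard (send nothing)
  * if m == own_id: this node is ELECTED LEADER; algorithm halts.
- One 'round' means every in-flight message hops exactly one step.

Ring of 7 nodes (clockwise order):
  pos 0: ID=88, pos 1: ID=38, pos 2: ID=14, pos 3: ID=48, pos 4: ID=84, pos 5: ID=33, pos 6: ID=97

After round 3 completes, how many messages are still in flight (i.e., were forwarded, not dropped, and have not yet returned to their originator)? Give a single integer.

Answer: 2

Derivation:
Round 1: pos1(id38) recv 88: fwd; pos2(id14) recv 38: fwd; pos3(id48) recv 14: drop; pos4(id84) recv 48: drop; pos5(id33) recv 84: fwd; pos6(id97) recv 33: drop; pos0(id88) recv 97: fwd
Round 2: pos2(id14) recv 88: fwd; pos3(id48) recv 38: drop; pos6(id97) recv 84: drop; pos1(id38) recv 97: fwd
Round 3: pos3(id48) recv 88: fwd; pos2(id14) recv 97: fwd
After round 3: 2 messages still in flight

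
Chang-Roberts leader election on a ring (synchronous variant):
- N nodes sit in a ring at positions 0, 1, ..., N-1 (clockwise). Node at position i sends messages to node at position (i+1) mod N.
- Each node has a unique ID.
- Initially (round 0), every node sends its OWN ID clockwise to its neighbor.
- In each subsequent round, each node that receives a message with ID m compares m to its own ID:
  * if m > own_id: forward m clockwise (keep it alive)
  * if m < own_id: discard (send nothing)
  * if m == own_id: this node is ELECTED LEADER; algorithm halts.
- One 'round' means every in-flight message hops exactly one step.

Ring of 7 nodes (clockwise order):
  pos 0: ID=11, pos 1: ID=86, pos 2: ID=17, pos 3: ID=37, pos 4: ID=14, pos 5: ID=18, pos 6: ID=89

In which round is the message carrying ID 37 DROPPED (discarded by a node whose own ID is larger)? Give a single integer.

Round 1: pos1(id86) recv 11: drop; pos2(id17) recv 86: fwd; pos3(id37) recv 17: drop; pos4(id14) recv 37: fwd; pos5(id18) recv 14: drop; pos6(id89) recv 18: drop; pos0(id11) recv 89: fwd
Round 2: pos3(id37) recv 86: fwd; pos5(id18) recv 37: fwd; pos1(id86) recv 89: fwd
Round 3: pos4(id14) recv 86: fwd; pos6(id89) recv 37: drop; pos2(id17) recv 89: fwd
Round 4: pos5(id18) recv 86: fwd; pos3(id37) recv 89: fwd
Round 5: pos6(id89) recv 86: drop; pos4(id14) recv 89: fwd
Round 6: pos5(id18) recv 89: fwd
Round 7: pos6(id89) recv 89: ELECTED
Message ID 37 originates at pos 3; dropped at pos 6 in round 3

Answer: 3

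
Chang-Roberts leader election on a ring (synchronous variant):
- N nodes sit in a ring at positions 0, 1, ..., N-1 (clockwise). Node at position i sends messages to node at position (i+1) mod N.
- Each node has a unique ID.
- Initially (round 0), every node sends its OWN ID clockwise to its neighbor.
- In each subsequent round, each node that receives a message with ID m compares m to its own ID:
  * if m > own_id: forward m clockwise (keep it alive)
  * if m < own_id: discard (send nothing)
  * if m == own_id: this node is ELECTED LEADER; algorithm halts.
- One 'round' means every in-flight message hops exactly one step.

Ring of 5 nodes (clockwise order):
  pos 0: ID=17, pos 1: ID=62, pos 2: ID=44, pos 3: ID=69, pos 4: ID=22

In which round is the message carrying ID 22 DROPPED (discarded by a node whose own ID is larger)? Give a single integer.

Answer: 2

Derivation:
Round 1: pos1(id62) recv 17: drop; pos2(id44) recv 62: fwd; pos3(id69) recv 44: drop; pos4(id22) recv 69: fwd; pos0(id17) recv 22: fwd
Round 2: pos3(id69) recv 62: drop; pos0(id17) recv 69: fwd; pos1(id62) recv 22: drop
Round 3: pos1(id62) recv 69: fwd
Round 4: pos2(id44) recv 69: fwd
Round 5: pos3(id69) recv 69: ELECTED
Message ID 22 originates at pos 4; dropped at pos 1 in round 2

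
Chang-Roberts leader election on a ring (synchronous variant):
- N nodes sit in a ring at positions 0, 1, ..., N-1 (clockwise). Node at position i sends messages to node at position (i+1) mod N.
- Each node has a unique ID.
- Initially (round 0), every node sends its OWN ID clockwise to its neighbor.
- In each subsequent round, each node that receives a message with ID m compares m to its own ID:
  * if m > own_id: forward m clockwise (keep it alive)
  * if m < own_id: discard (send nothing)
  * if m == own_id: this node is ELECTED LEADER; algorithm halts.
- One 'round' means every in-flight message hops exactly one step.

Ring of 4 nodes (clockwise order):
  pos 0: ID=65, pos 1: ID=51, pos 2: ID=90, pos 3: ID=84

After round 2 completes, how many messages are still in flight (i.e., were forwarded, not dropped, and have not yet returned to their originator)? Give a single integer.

Answer: 2

Derivation:
Round 1: pos1(id51) recv 65: fwd; pos2(id90) recv 51: drop; pos3(id84) recv 90: fwd; pos0(id65) recv 84: fwd
Round 2: pos2(id90) recv 65: drop; pos0(id65) recv 90: fwd; pos1(id51) recv 84: fwd
After round 2: 2 messages still in flight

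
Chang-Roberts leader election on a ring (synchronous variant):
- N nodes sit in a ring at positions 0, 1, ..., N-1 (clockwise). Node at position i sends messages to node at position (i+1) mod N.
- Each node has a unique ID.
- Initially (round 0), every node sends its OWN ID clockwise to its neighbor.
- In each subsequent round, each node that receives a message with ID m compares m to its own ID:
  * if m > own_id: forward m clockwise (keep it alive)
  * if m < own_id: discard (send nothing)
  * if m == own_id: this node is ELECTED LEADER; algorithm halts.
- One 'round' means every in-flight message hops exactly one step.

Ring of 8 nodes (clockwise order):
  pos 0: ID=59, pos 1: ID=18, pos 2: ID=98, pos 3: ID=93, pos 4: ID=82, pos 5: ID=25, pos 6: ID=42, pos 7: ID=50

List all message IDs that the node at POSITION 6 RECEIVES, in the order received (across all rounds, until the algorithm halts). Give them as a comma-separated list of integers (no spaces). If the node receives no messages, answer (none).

Answer: 25,82,93,98

Derivation:
Round 1: pos1(id18) recv 59: fwd; pos2(id98) recv 18: drop; pos3(id93) recv 98: fwd; pos4(id82) recv 93: fwd; pos5(id25) recv 82: fwd; pos6(id42) recv 25: drop; pos7(id50) recv 42: drop; pos0(id59) recv 50: drop
Round 2: pos2(id98) recv 59: drop; pos4(id82) recv 98: fwd; pos5(id25) recv 93: fwd; pos6(id42) recv 82: fwd
Round 3: pos5(id25) recv 98: fwd; pos6(id42) recv 93: fwd; pos7(id50) recv 82: fwd
Round 4: pos6(id42) recv 98: fwd; pos7(id50) recv 93: fwd; pos0(id59) recv 82: fwd
Round 5: pos7(id50) recv 98: fwd; pos0(id59) recv 93: fwd; pos1(id18) recv 82: fwd
Round 6: pos0(id59) recv 98: fwd; pos1(id18) recv 93: fwd; pos2(id98) recv 82: drop
Round 7: pos1(id18) recv 98: fwd; pos2(id98) recv 93: drop
Round 8: pos2(id98) recv 98: ELECTED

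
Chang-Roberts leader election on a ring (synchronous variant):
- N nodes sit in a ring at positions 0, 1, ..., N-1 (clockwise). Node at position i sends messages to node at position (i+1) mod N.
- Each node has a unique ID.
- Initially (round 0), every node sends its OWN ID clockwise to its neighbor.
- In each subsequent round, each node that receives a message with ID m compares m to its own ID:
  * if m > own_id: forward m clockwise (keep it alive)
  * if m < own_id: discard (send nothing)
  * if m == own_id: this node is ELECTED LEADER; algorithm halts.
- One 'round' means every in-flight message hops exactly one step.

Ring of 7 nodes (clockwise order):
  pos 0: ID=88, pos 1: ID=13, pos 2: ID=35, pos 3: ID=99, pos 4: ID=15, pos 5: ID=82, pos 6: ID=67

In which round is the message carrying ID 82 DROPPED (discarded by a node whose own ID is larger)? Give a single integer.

Round 1: pos1(id13) recv 88: fwd; pos2(id35) recv 13: drop; pos3(id99) recv 35: drop; pos4(id15) recv 99: fwd; pos5(id82) recv 15: drop; pos6(id67) recv 82: fwd; pos0(id88) recv 67: drop
Round 2: pos2(id35) recv 88: fwd; pos5(id82) recv 99: fwd; pos0(id88) recv 82: drop
Round 3: pos3(id99) recv 88: drop; pos6(id67) recv 99: fwd
Round 4: pos0(id88) recv 99: fwd
Round 5: pos1(id13) recv 99: fwd
Round 6: pos2(id35) recv 99: fwd
Round 7: pos3(id99) recv 99: ELECTED
Message ID 82 originates at pos 5; dropped at pos 0 in round 2

Answer: 2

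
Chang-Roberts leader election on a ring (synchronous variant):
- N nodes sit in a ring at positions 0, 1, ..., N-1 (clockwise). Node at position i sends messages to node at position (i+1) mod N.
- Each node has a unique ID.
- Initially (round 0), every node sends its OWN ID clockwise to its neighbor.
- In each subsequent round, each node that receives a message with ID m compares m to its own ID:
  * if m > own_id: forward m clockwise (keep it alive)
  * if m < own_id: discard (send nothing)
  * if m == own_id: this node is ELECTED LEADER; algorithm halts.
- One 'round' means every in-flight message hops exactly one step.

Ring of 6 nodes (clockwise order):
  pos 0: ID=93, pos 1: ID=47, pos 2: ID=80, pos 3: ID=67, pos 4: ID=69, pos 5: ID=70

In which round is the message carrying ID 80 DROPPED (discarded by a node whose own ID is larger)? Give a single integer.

Round 1: pos1(id47) recv 93: fwd; pos2(id80) recv 47: drop; pos3(id67) recv 80: fwd; pos4(id69) recv 67: drop; pos5(id70) recv 69: drop; pos0(id93) recv 70: drop
Round 2: pos2(id80) recv 93: fwd; pos4(id69) recv 80: fwd
Round 3: pos3(id67) recv 93: fwd; pos5(id70) recv 80: fwd
Round 4: pos4(id69) recv 93: fwd; pos0(id93) recv 80: drop
Round 5: pos5(id70) recv 93: fwd
Round 6: pos0(id93) recv 93: ELECTED
Message ID 80 originates at pos 2; dropped at pos 0 in round 4

Answer: 4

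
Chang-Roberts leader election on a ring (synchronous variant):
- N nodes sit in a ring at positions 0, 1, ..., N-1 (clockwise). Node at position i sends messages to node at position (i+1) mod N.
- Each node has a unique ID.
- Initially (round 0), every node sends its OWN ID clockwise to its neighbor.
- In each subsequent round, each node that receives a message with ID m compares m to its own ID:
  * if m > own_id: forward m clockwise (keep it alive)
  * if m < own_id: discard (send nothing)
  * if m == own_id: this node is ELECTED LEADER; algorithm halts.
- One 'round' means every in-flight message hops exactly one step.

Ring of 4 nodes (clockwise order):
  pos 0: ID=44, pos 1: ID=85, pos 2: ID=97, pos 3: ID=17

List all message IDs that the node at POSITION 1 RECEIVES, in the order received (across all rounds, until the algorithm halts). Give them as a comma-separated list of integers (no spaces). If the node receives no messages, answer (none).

Round 1: pos1(id85) recv 44: drop; pos2(id97) recv 85: drop; pos3(id17) recv 97: fwd; pos0(id44) recv 17: drop
Round 2: pos0(id44) recv 97: fwd
Round 3: pos1(id85) recv 97: fwd
Round 4: pos2(id97) recv 97: ELECTED

Answer: 44,97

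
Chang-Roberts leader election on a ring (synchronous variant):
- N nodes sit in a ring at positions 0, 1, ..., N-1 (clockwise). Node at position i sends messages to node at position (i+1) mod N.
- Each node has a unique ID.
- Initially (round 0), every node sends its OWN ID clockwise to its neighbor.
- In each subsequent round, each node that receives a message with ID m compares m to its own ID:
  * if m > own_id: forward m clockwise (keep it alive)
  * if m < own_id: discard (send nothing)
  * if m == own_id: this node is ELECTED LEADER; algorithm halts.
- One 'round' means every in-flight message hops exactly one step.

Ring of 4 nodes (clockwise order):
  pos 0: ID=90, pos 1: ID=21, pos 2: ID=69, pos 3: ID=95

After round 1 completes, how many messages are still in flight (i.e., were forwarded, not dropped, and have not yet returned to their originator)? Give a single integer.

Round 1: pos1(id21) recv 90: fwd; pos2(id69) recv 21: drop; pos3(id95) recv 69: drop; pos0(id90) recv 95: fwd
After round 1: 2 messages still in flight

Answer: 2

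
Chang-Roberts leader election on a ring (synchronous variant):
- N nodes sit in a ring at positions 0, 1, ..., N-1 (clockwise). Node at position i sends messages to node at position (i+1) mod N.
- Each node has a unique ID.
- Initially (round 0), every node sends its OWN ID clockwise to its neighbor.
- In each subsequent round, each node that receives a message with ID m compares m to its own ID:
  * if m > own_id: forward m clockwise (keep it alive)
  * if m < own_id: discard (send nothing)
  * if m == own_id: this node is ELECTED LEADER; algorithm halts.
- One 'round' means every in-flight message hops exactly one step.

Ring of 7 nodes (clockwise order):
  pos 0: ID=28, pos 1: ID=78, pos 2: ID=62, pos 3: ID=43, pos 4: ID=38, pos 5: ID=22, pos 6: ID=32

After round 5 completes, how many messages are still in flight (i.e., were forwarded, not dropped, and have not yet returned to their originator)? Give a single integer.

Round 1: pos1(id78) recv 28: drop; pos2(id62) recv 78: fwd; pos3(id43) recv 62: fwd; pos4(id38) recv 43: fwd; pos5(id22) recv 38: fwd; pos6(id32) recv 22: drop; pos0(id28) recv 32: fwd
Round 2: pos3(id43) recv 78: fwd; pos4(id38) recv 62: fwd; pos5(id22) recv 43: fwd; pos6(id32) recv 38: fwd; pos1(id78) recv 32: drop
Round 3: pos4(id38) recv 78: fwd; pos5(id22) recv 62: fwd; pos6(id32) recv 43: fwd; pos0(id28) recv 38: fwd
Round 4: pos5(id22) recv 78: fwd; pos6(id32) recv 62: fwd; pos0(id28) recv 43: fwd; pos1(id78) recv 38: drop
Round 5: pos6(id32) recv 78: fwd; pos0(id28) recv 62: fwd; pos1(id78) recv 43: drop
After round 5: 2 messages still in flight

Answer: 2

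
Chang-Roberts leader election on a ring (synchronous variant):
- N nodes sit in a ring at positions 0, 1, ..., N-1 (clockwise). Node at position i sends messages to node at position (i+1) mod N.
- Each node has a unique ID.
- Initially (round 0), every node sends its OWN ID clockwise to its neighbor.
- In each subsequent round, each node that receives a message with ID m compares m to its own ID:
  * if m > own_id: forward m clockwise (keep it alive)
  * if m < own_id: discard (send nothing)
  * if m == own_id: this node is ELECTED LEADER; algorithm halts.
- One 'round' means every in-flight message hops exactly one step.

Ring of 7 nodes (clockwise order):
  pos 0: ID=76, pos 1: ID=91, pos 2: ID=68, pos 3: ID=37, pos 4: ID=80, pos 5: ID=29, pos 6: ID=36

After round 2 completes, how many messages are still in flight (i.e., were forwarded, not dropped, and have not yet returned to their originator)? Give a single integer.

Round 1: pos1(id91) recv 76: drop; pos2(id68) recv 91: fwd; pos3(id37) recv 68: fwd; pos4(id80) recv 37: drop; pos5(id29) recv 80: fwd; pos6(id36) recv 29: drop; pos0(id76) recv 36: drop
Round 2: pos3(id37) recv 91: fwd; pos4(id80) recv 68: drop; pos6(id36) recv 80: fwd
After round 2: 2 messages still in flight

Answer: 2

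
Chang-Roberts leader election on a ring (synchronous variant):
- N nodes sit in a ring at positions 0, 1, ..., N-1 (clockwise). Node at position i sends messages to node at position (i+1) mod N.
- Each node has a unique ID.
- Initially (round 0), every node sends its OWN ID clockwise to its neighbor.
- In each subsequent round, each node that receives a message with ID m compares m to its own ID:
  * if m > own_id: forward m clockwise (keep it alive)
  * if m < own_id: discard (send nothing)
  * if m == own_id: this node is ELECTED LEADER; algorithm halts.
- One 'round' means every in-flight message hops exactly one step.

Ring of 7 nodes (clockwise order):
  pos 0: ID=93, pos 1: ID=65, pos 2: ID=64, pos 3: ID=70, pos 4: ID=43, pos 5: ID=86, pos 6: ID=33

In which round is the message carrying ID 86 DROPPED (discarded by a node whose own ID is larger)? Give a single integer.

Answer: 2

Derivation:
Round 1: pos1(id65) recv 93: fwd; pos2(id64) recv 65: fwd; pos3(id70) recv 64: drop; pos4(id43) recv 70: fwd; pos5(id86) recv 43: drop; pos6(id33) recv 86: fwd; pos0(id93) recv 33: drop
Round 2: pos2(id64) recv 93: fwd; pos3(id70) recv 65: drop; pos5(id86) recv 70: drop; pos0(id93) recv 86: drop
Round 3: pos3(id70) recv 93: fwd
Round 4: pos4(id43) recv 93: fwd
Round 5: pos5(id86) recv 93: fwd
Round 6: pos6(id33) recv 93: fwd
Round 7: pos0(id93) recv 93: ELECTED
Message ID 86 originates at pos 5; dropped at pos 0 in round 2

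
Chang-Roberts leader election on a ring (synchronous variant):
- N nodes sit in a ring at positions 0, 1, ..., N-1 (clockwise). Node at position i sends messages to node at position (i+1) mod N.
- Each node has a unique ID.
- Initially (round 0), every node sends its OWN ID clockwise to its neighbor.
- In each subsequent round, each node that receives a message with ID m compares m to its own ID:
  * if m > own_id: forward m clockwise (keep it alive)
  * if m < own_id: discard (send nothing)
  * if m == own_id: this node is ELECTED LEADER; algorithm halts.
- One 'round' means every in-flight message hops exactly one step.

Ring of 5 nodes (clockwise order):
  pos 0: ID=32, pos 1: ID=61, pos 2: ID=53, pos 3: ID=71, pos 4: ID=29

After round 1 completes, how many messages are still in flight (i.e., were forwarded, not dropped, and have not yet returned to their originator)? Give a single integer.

Answer: 2

Derivation:
Round 1: pos1(id61) recv 32: drop; pos2(id53) recv 61: fwd; pos3(id71) recv 53: drop; pos4(id29) recv 71: fwd; pos0(id32) recv 29: drop
After round 1: 2 messages still in flight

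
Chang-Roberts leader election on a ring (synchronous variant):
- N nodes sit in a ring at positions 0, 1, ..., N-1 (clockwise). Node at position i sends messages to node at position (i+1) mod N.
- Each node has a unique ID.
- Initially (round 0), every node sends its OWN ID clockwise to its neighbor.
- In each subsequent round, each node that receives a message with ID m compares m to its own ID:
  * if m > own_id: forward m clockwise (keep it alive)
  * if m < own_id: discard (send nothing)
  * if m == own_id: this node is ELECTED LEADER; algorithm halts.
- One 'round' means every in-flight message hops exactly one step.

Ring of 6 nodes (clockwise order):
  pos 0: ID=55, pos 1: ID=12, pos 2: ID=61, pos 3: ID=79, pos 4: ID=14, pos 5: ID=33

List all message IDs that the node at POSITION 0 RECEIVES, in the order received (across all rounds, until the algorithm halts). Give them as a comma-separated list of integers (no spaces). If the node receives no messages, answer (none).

Answer: 33,79

Derivation:
Round 1: pos1(id12) recv 55: fwd; pos2(id61) recv 12: drop; pos3(id79) recv 61: drop; pos4(id14) recv 79: fwd; pos5(id33) recv 14: drop; pos0(id55) recv 33: drop
Round 2: pos2(id61) recv 55: drop; pos5(id33) recv 79: fwd
Round 3: pos0(id55) recv 79: fwd
Round 4: pos1(id12) recv 79: fwd
Round 5: pos2(id61) recv 79: fwd
Round 6: pos3(id79) recv 79: ELECTED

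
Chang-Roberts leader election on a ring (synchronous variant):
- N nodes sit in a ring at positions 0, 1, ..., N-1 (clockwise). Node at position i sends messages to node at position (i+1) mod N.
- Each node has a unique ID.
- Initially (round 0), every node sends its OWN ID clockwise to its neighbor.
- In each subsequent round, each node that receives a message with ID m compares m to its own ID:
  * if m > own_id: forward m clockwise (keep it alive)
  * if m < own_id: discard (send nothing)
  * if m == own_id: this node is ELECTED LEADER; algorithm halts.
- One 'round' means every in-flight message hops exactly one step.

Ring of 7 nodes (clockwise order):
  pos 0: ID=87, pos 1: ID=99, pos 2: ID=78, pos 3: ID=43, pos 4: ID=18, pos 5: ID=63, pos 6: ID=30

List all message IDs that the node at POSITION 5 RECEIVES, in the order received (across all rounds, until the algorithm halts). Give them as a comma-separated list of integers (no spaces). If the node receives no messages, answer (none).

Answer: 18,43,78,99

Derivation:
Round 1: pos1(id99) recv 87: drop; pos2(id78) recv 99: fwd; pos3(id43) recv 78: fwd; pos4(id18) recv 43: fwd; pos5(id63) recv 18: drop; pos6(id30) recv 63: fwd; pos0(id87) recv 30: drop
Round 2: pos3(id43) recv 99: fwd; pos4(id18) recv 78: fwd; pos5(id63) recv 43: drop; pos0(id87) recv 63: drop
Round 3: pos4(id18) recv 99: fwd; pos5(id63) recv 78: fwd
Round 4: pos5(id63) recv 99: fwd; pos6(id30) recv 78: fwd
Round 5: pos6(id30) recv 99: fwd; pos0(id87) recv 78: drop
Round 6: pos0(id87) recv 99: fwd
Round 7: pos1(id99) recv 99: ELECTED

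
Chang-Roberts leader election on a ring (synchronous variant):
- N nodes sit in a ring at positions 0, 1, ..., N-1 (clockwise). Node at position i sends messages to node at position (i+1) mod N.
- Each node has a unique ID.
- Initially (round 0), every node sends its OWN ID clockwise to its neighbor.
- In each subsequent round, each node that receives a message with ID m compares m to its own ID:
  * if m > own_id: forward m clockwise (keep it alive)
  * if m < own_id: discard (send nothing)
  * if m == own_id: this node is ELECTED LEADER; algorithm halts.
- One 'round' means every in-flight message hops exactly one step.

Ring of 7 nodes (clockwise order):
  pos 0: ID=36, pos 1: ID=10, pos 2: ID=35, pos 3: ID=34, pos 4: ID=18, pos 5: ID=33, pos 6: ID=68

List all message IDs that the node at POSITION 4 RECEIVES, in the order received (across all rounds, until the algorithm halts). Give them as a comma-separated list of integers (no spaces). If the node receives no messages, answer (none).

Answer: 34,35,36,68

Derivation:
Round 1: pos1(id10) recv 36: fwd; pos2(id35) recv 10: drop; pos3(id34) recv 35: fwd; pos4(id18) recv 34: fwd; pos5(id33) recv 18: drop; pos6(id68) recv 33: drop; pos0(id36) recv 68: fwd
Round 2: pos2(id35) recv 36: fwd; pos4(id18) recv 35: fwd; pos5(id33) recv 34: fwd; pos1(id10) recv 68: fwd
Round 3: pos3(id34) recv 36: fwd; pos5(id33) recv 35: fwd; pos6(id68) recv 34: drop; pos2(id35) recv 68: fwd
Round 4: pos4(id18) recv 36: fwd; pos6(id68) recv 35: drop; pos3(id34) recv 68: fwd
Round 5: pos5(id33) recv 36: fwd; pos4(id18) recv 68: fwd
Round 6: pos6(id68) recv 36: drop; pos5(id33) recv 68: fwd
Round 7: pos6(id68) recv 68: ELECTED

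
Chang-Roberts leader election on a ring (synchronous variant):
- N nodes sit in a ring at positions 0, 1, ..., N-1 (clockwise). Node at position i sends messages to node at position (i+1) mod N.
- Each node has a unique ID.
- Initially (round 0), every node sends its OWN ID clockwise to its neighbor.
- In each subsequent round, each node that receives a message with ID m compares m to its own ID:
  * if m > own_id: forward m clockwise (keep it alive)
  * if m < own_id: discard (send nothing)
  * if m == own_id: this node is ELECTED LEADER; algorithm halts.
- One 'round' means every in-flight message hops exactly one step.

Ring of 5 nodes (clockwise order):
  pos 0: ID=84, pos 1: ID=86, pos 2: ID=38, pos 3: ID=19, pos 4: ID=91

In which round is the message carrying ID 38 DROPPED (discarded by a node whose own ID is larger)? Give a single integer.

Round 1: pos1(id86) recv 84: drop; pos2(id38) recv 86: fwd; pos3(id19) recv 38: fwd; pos4(id91) recv 19: drop; pos0(id84) recv 91: fwd
Round 2: pos3(id19) recv 86: fwd; pos4(id91) recv 38: drop; pos1(id86) recv 91: fwd
Round 3: pos4(id91) recv 86: drop; pos2(id38) recv 91: fwd
Round 4: pos3(id19) recv 91: fwd
Round 5: pos4(id91) recv 91: ELECTED
Message ID 38 originates at pos 2; dropped at pos 4 in round 2

Answer: 2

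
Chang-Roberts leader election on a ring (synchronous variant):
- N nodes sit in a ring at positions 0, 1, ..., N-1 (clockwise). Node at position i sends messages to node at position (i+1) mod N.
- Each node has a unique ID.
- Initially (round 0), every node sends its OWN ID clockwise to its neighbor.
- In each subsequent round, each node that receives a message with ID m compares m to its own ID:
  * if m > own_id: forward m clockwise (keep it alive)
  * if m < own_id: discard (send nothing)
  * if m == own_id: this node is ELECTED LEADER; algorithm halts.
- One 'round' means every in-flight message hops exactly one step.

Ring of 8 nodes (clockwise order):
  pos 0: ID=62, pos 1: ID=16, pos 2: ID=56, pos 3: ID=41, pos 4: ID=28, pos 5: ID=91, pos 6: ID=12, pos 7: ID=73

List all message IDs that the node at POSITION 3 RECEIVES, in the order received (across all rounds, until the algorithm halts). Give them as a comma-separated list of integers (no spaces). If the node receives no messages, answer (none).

Answer: 56,62,73,91

Derivation:
Round 1: pos1(id16) recv 62: fwd; pos2(id56) recv 16: drop; pos3(id41) recv 56: fwd; pos4(id28) recv 41: fwd; pos5(id91) recv 28: drop; pos6(id12) recv 91: fwd; pos7(id73) recv 12: drop; pos0(id62) recv 73: fwd
Round 2: pos2(id56) recv 62: fwd; pos4(id28) recv 56: fwd; pos5(id91) recv 41: drop; pos7(id73) recv 91: fwd; pos1(id16) recv 73: fwd
Round 3: pos3(id41) recv 62: fwd; pos5(id91) recv 56: drop; pos0(id62) recv 91: fwd; pos2(id56) recv 73: fwd
Round 4: pos4(id28) recv 62: fwd; pos1(id16) recv 91: fwd; pos3(id41) recv 73: fwd
Round 5: pos5(id91) recv 62: drop; pos2(id56) recv 91: fwd; pos4(id28) recv 73: fwd
Round 6: pos3(id41) recv 91: fwd; pos5(id91) recv 73: drop
Round 7: pos4(id28) recv 91: fwd
Round 8: pos5(id91) recv 91: ELECTED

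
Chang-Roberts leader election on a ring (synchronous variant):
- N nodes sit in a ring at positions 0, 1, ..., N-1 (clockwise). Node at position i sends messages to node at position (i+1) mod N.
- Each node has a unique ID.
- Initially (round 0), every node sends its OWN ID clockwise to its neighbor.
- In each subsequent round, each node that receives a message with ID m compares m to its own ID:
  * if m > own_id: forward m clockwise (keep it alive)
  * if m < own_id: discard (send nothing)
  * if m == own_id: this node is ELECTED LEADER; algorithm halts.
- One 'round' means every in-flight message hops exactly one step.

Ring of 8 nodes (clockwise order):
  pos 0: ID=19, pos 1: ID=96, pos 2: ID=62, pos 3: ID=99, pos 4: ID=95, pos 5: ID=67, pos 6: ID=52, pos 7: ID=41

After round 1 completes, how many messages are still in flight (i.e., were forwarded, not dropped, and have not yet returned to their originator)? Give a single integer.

Answer: 6

Derivation:
Round 1: pos1(id96) recv 19: drop; pos2(id62) recv 96: fwd; pos3(id99) recv 62: drop; pos4(id95) recv 99: fwd; pos5(id67) recv 95: fwd; pos6(id52) recv 67: fwd; pos7(id41) recv 52: fwd; pos0(id19) recv 41: fwd
After round 1: 6 messages still in flight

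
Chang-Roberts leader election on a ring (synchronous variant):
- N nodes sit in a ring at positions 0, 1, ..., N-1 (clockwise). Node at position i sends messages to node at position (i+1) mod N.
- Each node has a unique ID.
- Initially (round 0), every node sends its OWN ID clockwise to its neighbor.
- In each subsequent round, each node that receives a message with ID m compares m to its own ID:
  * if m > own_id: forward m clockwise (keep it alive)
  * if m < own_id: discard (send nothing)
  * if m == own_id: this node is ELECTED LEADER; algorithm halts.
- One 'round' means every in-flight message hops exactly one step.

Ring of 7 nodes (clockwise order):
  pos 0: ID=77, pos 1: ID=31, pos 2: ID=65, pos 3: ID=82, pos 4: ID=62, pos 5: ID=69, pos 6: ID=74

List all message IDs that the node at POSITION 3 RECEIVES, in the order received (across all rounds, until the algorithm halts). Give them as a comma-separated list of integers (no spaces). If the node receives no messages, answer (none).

Round 1: pos1(id31) recv 77: fwd; pos2(id65) recv 31: drop; pos3(id82) recv 65: drop; pos4(id62) recv 82: fwd; pos5(id69) recv 62: drop; pos6(id74) recv 69: drop; pos0(id77) recv 74: drop
Round 2: pos2(id65) recv 77: fwd; pos5(id69) recv 82: fwd
Round 3: pos3(id82) recv 77: drop; pos6(id74) recv 82: fwd
Round 4: pos0(id77) recv 82: fwd
Round 5: pos1(id31) recv 82: fwd
Round 6: pos2(id65) recv 82: fwd
Round 7: pos3(id82) recv 82: ELECTED

Answer: 65,77,82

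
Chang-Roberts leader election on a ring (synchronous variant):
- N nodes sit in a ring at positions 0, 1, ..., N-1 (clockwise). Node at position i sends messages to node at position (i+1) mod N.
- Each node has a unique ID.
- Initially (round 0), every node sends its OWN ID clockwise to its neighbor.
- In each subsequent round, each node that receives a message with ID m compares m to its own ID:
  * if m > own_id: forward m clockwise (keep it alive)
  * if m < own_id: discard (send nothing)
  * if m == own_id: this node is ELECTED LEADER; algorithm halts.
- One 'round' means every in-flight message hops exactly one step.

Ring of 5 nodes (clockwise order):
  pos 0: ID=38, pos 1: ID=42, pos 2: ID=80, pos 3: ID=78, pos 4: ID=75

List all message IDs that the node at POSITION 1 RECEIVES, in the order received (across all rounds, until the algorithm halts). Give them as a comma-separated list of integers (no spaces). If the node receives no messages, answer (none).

Answer: 38,75,78,80

Derivation:
Round 1: pos1(id42) recv 38: drop; pos2(id80) recv 42: drop; pos3(id78) recv 80: fwd; pos4(id75) recv 78: fwd; pos0(id38) recv 75: fwd
Round 2: pos4(id75) recv 80: fwd; pos0(id38) recv 78: fwd; pos1(id42) recv 75: fwd
Round 3: pos0(id38) recv 80: fwd; pos1(id42) recv 78: fwd; pos2(id80) recv 75: drop
Round 4: pos1(id42) recv 80: fwd; pos2(id80) recv 78: drop
Round 5: pos2(id80) recv 80: ELECTED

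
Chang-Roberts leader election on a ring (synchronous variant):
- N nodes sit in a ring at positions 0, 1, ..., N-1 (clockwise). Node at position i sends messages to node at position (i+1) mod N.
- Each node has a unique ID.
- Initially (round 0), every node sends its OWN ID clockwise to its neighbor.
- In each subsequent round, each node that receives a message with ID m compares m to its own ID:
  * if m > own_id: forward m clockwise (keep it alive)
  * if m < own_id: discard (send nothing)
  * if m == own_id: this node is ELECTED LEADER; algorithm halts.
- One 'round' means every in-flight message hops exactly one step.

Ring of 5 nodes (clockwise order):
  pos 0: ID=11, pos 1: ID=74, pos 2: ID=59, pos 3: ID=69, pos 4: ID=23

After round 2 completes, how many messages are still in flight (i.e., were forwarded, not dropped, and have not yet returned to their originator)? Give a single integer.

Answer: 2

Derivation:
Round 1: pos1(id74) recv 11: drop; pos2(id59) recv 74: fwd; pos3(id69) recv 59: drop; pos4(id23) recv 69: fwd; pos0(id11) recv 23: fwd
Round 2: pos3(id69) recv 74: fwd; pos0(id11) recv 69: fwd; pos1(id74) recv 23: drop
After round 2: 2 messages still in flight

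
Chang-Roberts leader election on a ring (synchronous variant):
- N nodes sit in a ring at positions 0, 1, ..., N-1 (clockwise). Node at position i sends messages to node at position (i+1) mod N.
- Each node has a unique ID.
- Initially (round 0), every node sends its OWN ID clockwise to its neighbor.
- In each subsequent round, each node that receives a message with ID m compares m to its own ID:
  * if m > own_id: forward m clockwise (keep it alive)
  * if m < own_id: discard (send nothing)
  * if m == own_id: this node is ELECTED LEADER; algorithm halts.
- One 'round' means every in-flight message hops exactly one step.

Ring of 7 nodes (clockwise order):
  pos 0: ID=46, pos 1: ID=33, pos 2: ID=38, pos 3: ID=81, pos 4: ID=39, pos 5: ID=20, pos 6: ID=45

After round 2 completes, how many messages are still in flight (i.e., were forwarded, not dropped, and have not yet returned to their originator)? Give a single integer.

Answer: 2

Derivation:
Round 1: pos1(id33) recv 46: fwd; pos2(id38) recv 33: drop; pos3(id81) recv 38: drop; pos4(id39) recv 81: fwd; pos5(id20) recv 39: fwd; pos6(id45) recv 20: drop; pos0(id46) recv 45: drop
Round 2: pos2(id38) recv 46: fwd; pos5(id20) recv 81: fwd; pos6(id45) recv 39: drop
After round 2: 2 messages still in flight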